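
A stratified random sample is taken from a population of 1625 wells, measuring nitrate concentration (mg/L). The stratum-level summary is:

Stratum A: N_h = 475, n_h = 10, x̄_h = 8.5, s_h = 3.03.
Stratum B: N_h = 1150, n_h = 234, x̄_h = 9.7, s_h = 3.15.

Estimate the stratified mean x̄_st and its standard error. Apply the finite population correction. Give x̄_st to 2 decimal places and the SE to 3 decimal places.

x̄_st = Σ W_h x̄_h = (475·8.5 + 1150·9.7)/1625 = 9.34923
V̂(x̄_st) = Σ W_h² (1 − n_h/N_h) s_h²/n_h, with W_h = N_h/N and N = 1625:
  stratum A: (475/1625)²·(1 − 10/475)·3.03²/10 = 0.0767936
  stratum B: (1150/1625)²·(1 − 234/1150)·3.15²/234 = 0.0169158
V̂(x̄_st) = 0.0937094
SE(x̄_st) = √0.0937094 = 0.30612

x̄_st ≈ 9.35, SE ≈ 0.306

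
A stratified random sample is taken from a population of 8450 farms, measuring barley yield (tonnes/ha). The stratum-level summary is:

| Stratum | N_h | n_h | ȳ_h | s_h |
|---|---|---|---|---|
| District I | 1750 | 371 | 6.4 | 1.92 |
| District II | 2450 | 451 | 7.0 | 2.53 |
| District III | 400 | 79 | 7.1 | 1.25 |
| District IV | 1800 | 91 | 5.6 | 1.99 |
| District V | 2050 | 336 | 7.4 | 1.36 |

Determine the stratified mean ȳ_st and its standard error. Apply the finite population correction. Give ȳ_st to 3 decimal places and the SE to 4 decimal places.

ȳ_st ≈ 6.679, SE ≈ 0.0591

ȳ_st = Σ W_h ȳ_h = (1750·6.4 + 2450·7.0 + 400·7.1 + 1800·5.6 + 2050·7.4)/8450 = 6.67929
V̂(ȳ_st) = Σ W_h² (1 − n_h/N_h) s_h²/n_h, with W_h = N_h/N and N = 8450:
  stratum District I: (1750/8450)²·(1 − 371/1750)·1.92²/371 = 0.000335828
  stratum District II: (2450/8450)²·(1 − 451/2450)·2.53²/451 = 0.000973487
  stratum District III: (400/8450)²·(1 − 79/400)·1.25²/79 = 3.55668e-05
  stratum District IV: (1800/8450)²·(1 − 91/1800)·1.99²/91 = 0.00187485
  stratum District V: (2050/8450)²·(1 − 336/2050)·1.36²/336 = 0.000270888
V̂(ȳ_st) = 0.00349062
SE(ȳ_st) = √0.00349062 = 0.0590814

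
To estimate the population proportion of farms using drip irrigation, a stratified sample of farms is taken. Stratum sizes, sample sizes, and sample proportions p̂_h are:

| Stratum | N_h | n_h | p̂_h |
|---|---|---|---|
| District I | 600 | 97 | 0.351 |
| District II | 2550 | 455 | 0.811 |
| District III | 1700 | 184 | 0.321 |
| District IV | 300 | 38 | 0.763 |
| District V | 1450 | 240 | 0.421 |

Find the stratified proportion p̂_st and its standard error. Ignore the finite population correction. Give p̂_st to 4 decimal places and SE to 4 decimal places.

N = 6600; stratum weights W_h = N_h/N.
p̂_st = Σ W_h p̂_h = (600·0.351 + 2550·0.811 + 1700·0.321 + 300·0.763 + 1450·0.421)/6600 = 0.55511
V̂(p̂_st) = Σ W_h² p̂_h(1−p̂_h)/(n_h−1):
  stratum District I: (600/6600)²·0.351·0.649/96 = 1.96108e-05
  stratum District II: (2550/6600)²·0.811·0.189/454 = 5.03987e-05
  stratum District III: (1700/6600)²·0.321·0.679/183 = 7.90194e-05
  stratum District IV: (300/6600)²·0.763·0.237/37 = 1.00978e-05
  stratum District V: (1450/6600)²·0.421·0.579/239 = 4.92279e-05
V̂(p̂_st) = 0.000208355; SE = √V̂ = 0.0144345

p̂_st ≈ 0.5551, SE ≈ 0.0144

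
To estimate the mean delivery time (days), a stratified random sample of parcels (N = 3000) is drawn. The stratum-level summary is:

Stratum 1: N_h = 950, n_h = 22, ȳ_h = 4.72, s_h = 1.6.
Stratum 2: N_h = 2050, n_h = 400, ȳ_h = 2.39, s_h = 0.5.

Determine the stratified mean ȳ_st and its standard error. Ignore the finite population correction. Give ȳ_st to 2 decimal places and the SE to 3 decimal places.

ȳ_st ≈ 3.13, SE ≈ 0.109

ȳ_st = Σ W_h ȳ_h = (950·4.72 + 2050·2.39)/3000 = 3.12783
V̂(ȳ_st) = Σ W_h² s_h²/n_h, with W_h = N_h/N and N = 3000:
  stratum 1: (950/3000)²·1.6²/22 = 0.0116687
  stratum 2: (2050/3000)²·0.5²/400 = 0.00029184
V̂(ȳ_st) = 0.0119605
SE(ȳ_st) = √0.0119605 = 0.109364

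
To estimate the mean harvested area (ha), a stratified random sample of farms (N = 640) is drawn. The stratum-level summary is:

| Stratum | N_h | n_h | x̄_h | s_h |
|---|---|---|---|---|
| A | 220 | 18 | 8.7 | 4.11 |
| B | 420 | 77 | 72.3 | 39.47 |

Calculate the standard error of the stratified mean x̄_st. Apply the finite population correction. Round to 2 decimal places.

V̂(x̄_st) = Σ W_h² (1 − n_h/N_h) s_h²/n_h, with W_h = N_h/N and N = 640:
  stratum A: (220/640)²·(1 − 18/220)·4.11²/18 = 0.101818
  stratum B: (420/640)²·(1 − 77/420)·39.47²/77 = 7.11585
V̂(x̄_st) = 7.21767
SE(x̄_st) = √7.21767 = 2.68657

SE(x̄_st) ≈ 2.69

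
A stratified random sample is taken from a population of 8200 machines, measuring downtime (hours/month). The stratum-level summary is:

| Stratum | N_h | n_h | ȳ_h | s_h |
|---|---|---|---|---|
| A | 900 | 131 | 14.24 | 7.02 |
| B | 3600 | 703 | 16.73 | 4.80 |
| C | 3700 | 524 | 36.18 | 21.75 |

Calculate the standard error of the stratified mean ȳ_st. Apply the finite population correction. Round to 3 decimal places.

SE(ȳ_st) ≈ 0.408

V̂(ȳ_st) = Σ W_h² (1 − n_h/N_h) s_h²/n_h, with W_h = N_h/N and N = 8200:
  stratum A: (900/8200)²·(1 − 131/900)·7.02²/131 = 0.00387208
  stratum B: (3600/8200)²·(1 − 703/3600)·4.80²/703 = 0.00508336
  stratum C: (3700/8200)²·(1 − 524/3700)·21.75²/524 = 0.157776
V̂(ȳ_st) = 0.166732
SE(ȳ_st) = √0.166732 = 0.408328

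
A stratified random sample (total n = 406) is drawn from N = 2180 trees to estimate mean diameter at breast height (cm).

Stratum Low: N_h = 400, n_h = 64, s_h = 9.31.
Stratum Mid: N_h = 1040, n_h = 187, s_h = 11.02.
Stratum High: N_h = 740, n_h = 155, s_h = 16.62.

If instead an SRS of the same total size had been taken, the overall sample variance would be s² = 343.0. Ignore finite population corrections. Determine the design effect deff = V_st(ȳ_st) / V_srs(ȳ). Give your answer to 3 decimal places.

V̂(ȳ_st) = Σ W_h² s_h²/n_h, with W_h = N_h/N and N = 2180:
  stratum Low: (400/2180)²·9.31²/64 = 0.045596
  stratum Mid: (1040/2180)²·11.02²/187 = 0.1478
  stratum High: (740/2180)²·16.62²/155 = 0.205343
V_st = 0.39874
V_srs = s²/n = 343.0/406 = 0.844828
deff = V_st / V_srs = 0.39874/0.844828 = 0.4720

deff ≈ 0.472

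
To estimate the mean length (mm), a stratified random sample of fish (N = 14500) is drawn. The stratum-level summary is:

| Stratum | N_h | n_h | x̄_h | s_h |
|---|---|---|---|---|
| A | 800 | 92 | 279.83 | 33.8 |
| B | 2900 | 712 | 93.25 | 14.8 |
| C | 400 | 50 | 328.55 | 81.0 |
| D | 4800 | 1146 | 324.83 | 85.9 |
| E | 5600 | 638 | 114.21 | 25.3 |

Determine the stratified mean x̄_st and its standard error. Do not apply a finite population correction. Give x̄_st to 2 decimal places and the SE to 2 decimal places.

x̄_st = Σ W_h x̄_h = (800·279.83 + 2900·93.25 + 400·328.55 + 4800·324.83 + 5600·114.21)/14500 = 194.79097
V̂(x̄_st) = Σ W_h² s_h²/n_h, with W_h = N_h/N and N = 14500:
  stratum A: (800/14500)²·33.8²/92 = 0.0377998
  stratum B: (2900/14500)²·14.8²/712 = 0.0123056
  stratum C: (400/14500)²·81.0²/50 = 0.0998583
  stratum D: (4800/14500)²·85.9²/1146 = 0.705583
  stratum E: (5600/14500)²·25.3²/638 = 0.149644
V̂(x̄_st) = 1.00519
SE(x̄_st) = √1.00519 = 1.00259

x̄_st ≈ 194.79, SE ≈ 1.00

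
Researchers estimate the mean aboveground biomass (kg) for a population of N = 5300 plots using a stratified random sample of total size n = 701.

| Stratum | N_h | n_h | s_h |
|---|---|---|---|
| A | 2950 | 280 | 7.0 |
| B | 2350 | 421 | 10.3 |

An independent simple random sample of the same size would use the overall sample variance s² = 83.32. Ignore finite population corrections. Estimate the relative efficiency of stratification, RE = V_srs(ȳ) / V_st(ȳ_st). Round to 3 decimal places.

RE ≈ 1.146

V̂(ȳ_st) = Σ W_h² s_h²/n_h, with W_h = N_h/N and N = 5300:
  stratum A: (2950/5300)²·7.0²/280 = 0.0542164
  stratum B: (2350/5300)²·10.3²/421 = 0.0495423
V_st = 0.103759
V_srs = s²/n = 83.32/701 = 0.118859
Relative efficiency = V_srs / V_st = 0.118859/0.103759 = 1.1455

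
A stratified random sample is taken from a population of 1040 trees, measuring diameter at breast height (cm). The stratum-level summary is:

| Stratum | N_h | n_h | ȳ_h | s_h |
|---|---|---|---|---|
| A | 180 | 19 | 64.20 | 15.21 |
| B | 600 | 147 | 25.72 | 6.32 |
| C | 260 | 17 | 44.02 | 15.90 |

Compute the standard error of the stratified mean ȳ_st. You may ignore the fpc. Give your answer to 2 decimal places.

SE(ȳ_st) ≈ 1.18

V̂(ȳ_st) = Σ W_h² s_h²/n_h, with W_h = N_h/N and N = 1040:
  stratum A: (180/1040)²·15.21²/19 = 0.36474
  stratum B: (600/1040)²·6.32²/147 = 0.0904384
  stratum C: (260/1040)²·15.90²/17 = 0.929449
V̂(ȳ_st) = 1.38463
SE(ȳ_st) = √1.38463 = 1.1767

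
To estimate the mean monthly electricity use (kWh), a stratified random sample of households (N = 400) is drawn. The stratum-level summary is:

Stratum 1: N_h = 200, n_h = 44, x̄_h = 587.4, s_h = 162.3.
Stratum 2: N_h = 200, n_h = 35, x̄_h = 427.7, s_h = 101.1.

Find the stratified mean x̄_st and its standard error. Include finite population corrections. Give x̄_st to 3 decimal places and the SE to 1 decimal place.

x̄_st ≈ 507.550, SE ≈ 13.3

x̄_st = Σ W_h x̄_h = (200·587.4 + 200·427.7)/400 = 507.55000
V̂(x̄_st) = Σ W_h² (1 − n_h/N_h) s_h²/n_h, with W_h = N_h/N and N = 400:
  stratum 1: (200/400)²·(1 − 44/200)·162.3²/44 = 116.74
  stratum 2: (200/400)²·(1 − 35/200)·101.1²/35 = 60.2321
V̂(x̄_st) = 176.972
SE(x̄_st) = √176.972 = 13.3031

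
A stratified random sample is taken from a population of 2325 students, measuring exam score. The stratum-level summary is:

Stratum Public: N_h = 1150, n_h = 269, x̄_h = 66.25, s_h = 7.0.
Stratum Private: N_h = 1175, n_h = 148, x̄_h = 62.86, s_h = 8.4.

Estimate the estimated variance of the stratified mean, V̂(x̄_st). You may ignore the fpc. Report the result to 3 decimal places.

V̂(x̄_st) = Σ W_h² s_h²/n_h, with W_h = N_h/N and N = 2325:
  stratum Public: (1150/2325)²·7.0²/269 = 0.044565
  stratum Private: (1175/2325)²·8.4²/148 = 0.121766
V̂(x̄_st) = 0.166331

V̂(x̄_st) ≈ 0.166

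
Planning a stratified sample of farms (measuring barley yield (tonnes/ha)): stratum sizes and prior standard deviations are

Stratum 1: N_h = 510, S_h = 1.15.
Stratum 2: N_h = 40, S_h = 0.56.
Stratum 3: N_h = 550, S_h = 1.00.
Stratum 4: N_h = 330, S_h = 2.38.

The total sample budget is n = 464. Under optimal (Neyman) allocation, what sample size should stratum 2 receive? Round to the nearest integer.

5

Neyman allocation: n_h = n · N_h S_h / Σ N_i S_i, with n = 464.
  stratum 1: N_h·S_h = 510·1.15 = 586.50
  stratum 2: N_h·S_h = 40·0.56 = 22.40
  stratum 3: N_h·S_h = 550·1.00 = 550.00
  stratum 4: N_h·S_h = 330·2.38 = 785.40
Σ N_h S_h = 1944.30
n for stratum 2 = 464·22.40/1944.30 = 5.346 → 5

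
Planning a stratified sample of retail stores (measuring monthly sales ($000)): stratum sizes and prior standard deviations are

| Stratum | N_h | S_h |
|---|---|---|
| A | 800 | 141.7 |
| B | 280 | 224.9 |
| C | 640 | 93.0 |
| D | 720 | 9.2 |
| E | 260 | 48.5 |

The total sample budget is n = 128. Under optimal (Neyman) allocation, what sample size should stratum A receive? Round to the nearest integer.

Neyman allocation: n_h = n · N_h S_h / Σ N_i S_i, with n = 128.
  stratum A: N_h·S_h = 800·141.7 = 113360.00
  stratum B: N_h·S_h = 280·224.9 = 62972.00
  stratum C: N_h·S_h = 640·93.0 = 59520.00
  stratum D: N_h·S_h = 720·9.2 = 6624.00
  stratum E: N_h·S_h = 260·48.5 = 12610.00
Σ N_h S_h = 255086.00
n for stratum A = 128·113360.00/255086.00 = 56.883 → 57

57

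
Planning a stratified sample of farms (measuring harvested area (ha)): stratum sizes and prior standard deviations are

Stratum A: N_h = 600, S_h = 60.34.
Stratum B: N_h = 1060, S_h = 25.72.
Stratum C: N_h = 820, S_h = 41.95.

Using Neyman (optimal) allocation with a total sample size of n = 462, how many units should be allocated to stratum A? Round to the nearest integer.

171

Neyman allocation: n_h = n · N_h S_h / Σ N_i S_i, with n = 462.
  stratum A: N_h·S_h = 600·60.34 = 36204.00
  stratum B: N_h·S_h = 1060·25.72 = 27263.20
  stratum C: N_h·S_h = 820·41.95 = 34399.00
Σ N_h S_h = 97866.20
n for stratum A = 462·36204.00/97866.20 = 170.909 → 171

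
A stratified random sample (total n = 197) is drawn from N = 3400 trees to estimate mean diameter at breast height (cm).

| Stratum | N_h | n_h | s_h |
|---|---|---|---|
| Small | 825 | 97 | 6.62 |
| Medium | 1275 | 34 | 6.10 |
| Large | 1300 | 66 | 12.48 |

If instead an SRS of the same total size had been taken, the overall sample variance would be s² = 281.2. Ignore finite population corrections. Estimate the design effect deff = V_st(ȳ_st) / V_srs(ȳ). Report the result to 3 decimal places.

deff ≈ 0.368

V̂(ȳ_st) = Σ W_h² s_h²/n_h, with W_h = N_h/N and N = 3400:
  stratum Small: (825/3400)²·6.62²/97 = 0.0266008
  stratum Medium: (1275/3400)²·6.10²/34 = 0.153902
  stratum Large: (1300/3400)²·12.48²/66 = 0.344996
V_st = 0.525498
V_srs = s²/n = 281.2/197 = 1.42741
deff = V_st / V_srs = 0.525498/1.42741 = 0.3681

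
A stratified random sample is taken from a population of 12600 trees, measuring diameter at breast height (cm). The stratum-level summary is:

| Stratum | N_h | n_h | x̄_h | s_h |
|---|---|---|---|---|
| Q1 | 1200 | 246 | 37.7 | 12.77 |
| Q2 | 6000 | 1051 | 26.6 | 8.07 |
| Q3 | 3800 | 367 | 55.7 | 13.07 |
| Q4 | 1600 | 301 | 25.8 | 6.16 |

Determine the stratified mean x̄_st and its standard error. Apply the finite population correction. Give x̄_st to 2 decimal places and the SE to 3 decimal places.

x̄_st ≈ 36.33, SE ≈ 0.237

x̄_st = Σ W_h x̄_h = (1200·37.7 + 6000·26.6 + 3800·55.7 + 1600·25.8)/12600 = 36.33175
V̂(x̄_st) = Σ W_h² (1 − n_h/N_h) s_h²/n_h, with W_h = N_h/N and N = 12600:
  stratum Q1: (1200/12600)²·(1 − 246/1200)·12.77²/246 = 0.00478008
  stratum Q2: (6000/12600)²·(1 − 1051/6000)·8.07²/1051 = 0.0115897
  stratum Q3: (3800/12600)²·(1 − 367/3800)·13.07²/367 = 0.0382474
  stratum Q4: (1600/12600)²·(1 − 301/1600)·6.16²/301 = 0.00165038
V̂(x̄_st) = 0.0562675
SE(x̄_st) = √0.0562675 = 0.237208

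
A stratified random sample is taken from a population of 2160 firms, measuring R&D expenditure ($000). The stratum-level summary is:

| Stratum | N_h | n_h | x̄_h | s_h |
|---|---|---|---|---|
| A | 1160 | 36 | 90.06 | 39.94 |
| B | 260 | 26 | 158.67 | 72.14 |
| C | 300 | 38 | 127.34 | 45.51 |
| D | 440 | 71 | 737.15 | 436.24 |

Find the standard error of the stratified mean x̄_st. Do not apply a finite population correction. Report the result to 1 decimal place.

SE(x̄_st) ≈ 11.3

V̂(x̄_st) = Σ W_h² s_h²/n_h, with W_h = N_h/N and N = 2160:
  stratum A: (1160/2160)²·39.94²/36 = 12.7797
  stratum B: (260/2160)²·72.14²/26 = 2.90013
  stratum C: (300/2160)²·45.51²/38 = 1.05139
  stratum D: (440/2160)²·436.24²/71 = 111.222
V̂(x̄_st) = 127.953
SE(x̄_st) = √127.953 = 11.3116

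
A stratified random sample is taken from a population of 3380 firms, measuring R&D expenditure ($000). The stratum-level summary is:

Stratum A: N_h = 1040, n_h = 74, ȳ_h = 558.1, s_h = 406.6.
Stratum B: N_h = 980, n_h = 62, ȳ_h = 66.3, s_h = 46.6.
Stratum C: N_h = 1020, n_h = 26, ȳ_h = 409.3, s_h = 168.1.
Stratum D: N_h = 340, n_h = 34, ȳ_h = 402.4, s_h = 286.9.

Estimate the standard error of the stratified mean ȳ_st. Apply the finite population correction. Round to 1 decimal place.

V̂(ȳ_st) = Σ W_h² (1 − n_h/N_h) s_h²/n_h, with W_h = N_h/N and N = 3380:
  stratum A: (1040/3380)²·(1 − 74/1040)·406.6²/74 = 196.463
  stratum B: (980/3380)²·(1 − 62/980)·46.6²/62 = 2.75813
  stratum C: (1020/3380)²·(1 − 26/1020)·168.1²/26 = 96.4529
  stratum D: (340/3380)²·(1 − 34/340)·286.9²/34 = 22.047
V̂(ȳ_st) = 317.721
SE(ȳ_st) = √317.721 = 17.8247

SE(ȳ_st) ≈ 17.8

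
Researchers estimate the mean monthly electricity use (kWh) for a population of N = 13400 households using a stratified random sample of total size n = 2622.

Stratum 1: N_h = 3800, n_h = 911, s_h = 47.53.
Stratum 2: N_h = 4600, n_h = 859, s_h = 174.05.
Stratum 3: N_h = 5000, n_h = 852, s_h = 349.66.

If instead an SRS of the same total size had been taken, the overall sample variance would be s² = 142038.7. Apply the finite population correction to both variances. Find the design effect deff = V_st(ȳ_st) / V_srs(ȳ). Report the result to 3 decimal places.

deff ≈ 0.461

V̂(ȳ_st) = Σ W_h² (1 − n_h/N_h) s_h²/n_h, with W_h = N_h/N and N = 13400:
  stratum 1: (3800/13400)²·(1 − 911/3800)·47.53²/911 = 0.151614
  stratum 2: (4600/13400)²·(1 − 859/4600)·174.05²/859 = 3.3798
  stratum 3: (5000/13400)²·(1 − 852/5000)·349.66²/852 = 16.5749
V_st = 20.1063
V_srs = (1 − 2622/13400)·142038.7/2622 = 43.572
deff = V_st / V_srs = 20.1063/43.572 = 0.4615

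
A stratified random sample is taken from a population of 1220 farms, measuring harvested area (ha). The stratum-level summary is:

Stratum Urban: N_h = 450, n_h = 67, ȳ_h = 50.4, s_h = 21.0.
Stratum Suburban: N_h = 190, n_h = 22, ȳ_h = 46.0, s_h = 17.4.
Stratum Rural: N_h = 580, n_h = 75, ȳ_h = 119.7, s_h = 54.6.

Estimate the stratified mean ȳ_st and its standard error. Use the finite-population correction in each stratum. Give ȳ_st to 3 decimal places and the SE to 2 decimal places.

ȳ_st ≈ 82.661, SE ≈ 2.98

ȳ_st = Σ W_h ȳ_h = (450·50.4 + 190·46.0 + 580·119.7)/1220 = 82.66066
V̂(ȳ_st) = Σ W_h² (1 − n_h/N_h) s_h²/n_h, with W_h = N_h/N and N = 1220:
  stratum Urban: (450/1220)²·(1 − 67/450)·21.0²/67 = 0.762176
  stratum Suburban: (190/1220)²·(1 − 22/190)·17.4²/22 = 0.295134
  stratum Rural: (580/1220)²·(1 − 75/580)·54.6²/75 = 7.82211
V̂(ȳ_st) = 8.87942
SE(ȳ_st) = √8.87942 = 2.97984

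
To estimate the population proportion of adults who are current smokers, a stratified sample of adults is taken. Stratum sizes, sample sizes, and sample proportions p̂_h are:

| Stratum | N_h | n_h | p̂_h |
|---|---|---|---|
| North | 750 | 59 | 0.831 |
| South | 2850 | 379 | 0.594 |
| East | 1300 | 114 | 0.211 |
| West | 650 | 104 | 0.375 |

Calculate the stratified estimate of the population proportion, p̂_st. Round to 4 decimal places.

N = 5550; stratum weights W_h = N_h/N.
p̂_st = Σ W_h p̂_h = (750·0.831 + 2850·0.594 + 1300·0.211 + 650·0.375)/5550 = 0.51067

p̂_st ≈ 0.5107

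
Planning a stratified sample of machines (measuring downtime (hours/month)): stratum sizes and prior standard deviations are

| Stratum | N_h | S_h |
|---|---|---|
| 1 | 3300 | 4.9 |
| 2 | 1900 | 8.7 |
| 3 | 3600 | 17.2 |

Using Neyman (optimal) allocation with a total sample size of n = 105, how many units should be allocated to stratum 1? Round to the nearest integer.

18

Neyman allocation: n_h = n · N_h S_h / Σ N_i S_i, with n = 105.
  stratum 1: N_h·S_h = 3300·4.9 = 16170.00
  stratum 2: N_h·S_h = 1900·8.7 = 16530.00
  stratum 3: N_h·S_h = 3600·17.2 = 61920.00
Σ N_h S_h = 94620.00
n for stratum 1 = 105·16170.00/94620.00 = 17.944 → 18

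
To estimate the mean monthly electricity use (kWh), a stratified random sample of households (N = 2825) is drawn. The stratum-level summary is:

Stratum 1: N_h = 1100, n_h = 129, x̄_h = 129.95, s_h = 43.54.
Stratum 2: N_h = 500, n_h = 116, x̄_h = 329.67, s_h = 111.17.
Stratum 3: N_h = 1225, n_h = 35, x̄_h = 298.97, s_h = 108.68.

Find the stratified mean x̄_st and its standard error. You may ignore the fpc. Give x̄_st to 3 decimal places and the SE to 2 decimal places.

x̄_st = Σ W_h x̄_h = (1100·129.95 + 500·329.67 + 1225·298.97)/2825 = 238.59053
V̂(x̄_st) = Σ W_h² s_h²/n_h, with W_h = N_h/N and N = 2825:
  stratum 1: (1100/2825)²·43.54²/129 = 2.2281
  stratum 2: (500/2825)²·111.17²/116 = 3.33749
  stratum 3: (1225/2825)²·108.68²/35 = 63.4551
V̂(x̄_st) = 69.0207
SE(x̄_st) = √69.0207 = 8.30787

x̄_st ≈ 238.591, SE ≈ 8.31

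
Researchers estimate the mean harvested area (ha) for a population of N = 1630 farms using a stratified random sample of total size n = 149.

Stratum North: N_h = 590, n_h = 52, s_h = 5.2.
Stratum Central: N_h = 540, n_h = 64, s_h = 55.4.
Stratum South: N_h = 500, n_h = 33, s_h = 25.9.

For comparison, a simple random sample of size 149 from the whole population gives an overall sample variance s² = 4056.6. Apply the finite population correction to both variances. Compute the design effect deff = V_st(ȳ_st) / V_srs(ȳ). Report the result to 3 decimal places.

V̂(ȳ_st) = Σ W_h² (1 − n_h/N_h) s_h²/n_h, with W_h = N_h/N and N = 1630:
  stratum North: (590/1630)²·(1 − 52/590)·5.2²/52 = 0.0621244
  stratum Central: (540/1630)²·(1 − 64/540)·55.4²/64 = 4.63943
  stratum South: (500/1630)²·(1 − 33/500)·25.9²/33 = 1.78648
V_st = 6.48804
V_srs = (1 − 149/1630)·4056.6/149 = 24.7368
deff = V_st / V_srs = 6.48804/24.7368 = 0.2623

deff ≈ 0.262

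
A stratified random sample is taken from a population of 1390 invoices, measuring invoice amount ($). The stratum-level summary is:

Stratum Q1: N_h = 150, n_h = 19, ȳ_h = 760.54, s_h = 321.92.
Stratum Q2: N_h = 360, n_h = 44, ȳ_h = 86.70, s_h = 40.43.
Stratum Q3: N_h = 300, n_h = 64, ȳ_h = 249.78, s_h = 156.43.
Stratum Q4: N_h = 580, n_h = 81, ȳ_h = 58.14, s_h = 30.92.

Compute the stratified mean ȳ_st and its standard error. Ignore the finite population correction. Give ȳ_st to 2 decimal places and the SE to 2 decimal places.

ȳ_st = Σ W_h ȳ_h = (150·760.54 + 360·86.70 + 300·249.78 + 580·58.14)/1390 = 182.69655
V̂(ȳ_st) = Σ W_h² s_h²/n_h, with W_h = N_h/N and N = 1390:
  stratum Q1: (150/1390)²·321.92²/19 = 63.5178
  stratum Q2: (360/1390)²·40.43²/44 = 2.4919
  stratum Q3: (300/1390)²·156.43²/64 = 17.8104
  stratum Q4: (580/1390)²·30.92²/81 = 2.05504
V̂(ȳ_st) = 85.8751
SE(ȳ_st) = √85.8751 = 9.26688

ȳ_st ≈ 182.70, SE ≈ 9.27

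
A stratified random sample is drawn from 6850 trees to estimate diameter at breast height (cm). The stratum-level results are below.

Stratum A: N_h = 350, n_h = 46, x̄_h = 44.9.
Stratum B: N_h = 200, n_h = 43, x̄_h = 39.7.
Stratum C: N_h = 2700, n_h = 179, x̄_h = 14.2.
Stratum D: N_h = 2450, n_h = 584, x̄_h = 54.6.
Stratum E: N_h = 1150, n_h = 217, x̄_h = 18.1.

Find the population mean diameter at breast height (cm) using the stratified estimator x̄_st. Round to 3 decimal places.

x̄_st ≈ 31.618

N = Σ N_h = 6850. Stratum weights W_h = N_h/N.
x̄_st = (350·44.9 + 200·39.7 + 2700·14.2 + 2450·54.6 + 1150·18.1) / 6850 = 31.61752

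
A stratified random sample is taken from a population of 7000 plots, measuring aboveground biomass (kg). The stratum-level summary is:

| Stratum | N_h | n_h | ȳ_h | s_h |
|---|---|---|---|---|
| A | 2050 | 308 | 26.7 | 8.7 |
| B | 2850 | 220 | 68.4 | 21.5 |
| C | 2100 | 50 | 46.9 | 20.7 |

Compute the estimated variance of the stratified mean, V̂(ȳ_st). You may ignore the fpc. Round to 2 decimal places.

V̂(ȳ_st) = Σ W_h² s_h²/n_h, with W_h = N_h/N and N = 7000:
  stratum A: (2050/7000)²·8.7²/308 = 0.0210765
  stratum B: (2850/7000)²·21.5²/220 = 0.348296
  stratum C: (2100/7000)²·20.7²/50 = 0.771282
V̂(ȳ_st) = 1.14065

V̂(ȳ_st) ≈ 1.14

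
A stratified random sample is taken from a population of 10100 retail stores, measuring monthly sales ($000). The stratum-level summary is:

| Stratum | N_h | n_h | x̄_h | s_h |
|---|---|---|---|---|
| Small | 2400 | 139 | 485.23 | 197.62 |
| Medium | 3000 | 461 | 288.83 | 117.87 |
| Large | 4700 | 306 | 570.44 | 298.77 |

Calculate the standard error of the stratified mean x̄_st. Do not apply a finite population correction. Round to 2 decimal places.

SE(x̄_st) ≈ 9.04

V̂(x̄_st) = Σ W_h² s_h²/n_h, with W_h = N_h/N and N = 10100:
  stratum Small: (2400/10100)²·197.62²/139 = 15.8645
  stratum Medium: (3000/10100)²·117.87²/461 = 2.65892
  stratum Large: (4700/10100)²·298.77²/306 = 63.1692
V̂(x̄_st) = 81.6927
SE(x̄_st) = √81.6927 = 9.0384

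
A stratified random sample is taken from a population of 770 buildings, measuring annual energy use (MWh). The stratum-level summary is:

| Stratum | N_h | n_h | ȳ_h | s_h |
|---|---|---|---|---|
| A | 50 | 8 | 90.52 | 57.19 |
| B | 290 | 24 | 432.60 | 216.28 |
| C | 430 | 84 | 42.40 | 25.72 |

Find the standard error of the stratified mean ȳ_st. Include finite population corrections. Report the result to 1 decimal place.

V̂(ȳ_st) = Σ W_h² (1 − n_h/N_h) s_h²/n_h, with W_h = N_h/N and N = 770:
  stratum A: (50/770)²·(1 − 8/50)·57.19²/8 = 1.44806
  stratum B: (290/770)²·(1 − 24/290)·216.28²/24 = 253.583
  stratum C: (430/770)²·(1 − 84/430)·25.72²/84 = 1.97618
V̂(ȳ_st) = 257.007
SE(ȳ_st) = √257.007 = 16.0314

SE(ȳ_st) ≈ 16.0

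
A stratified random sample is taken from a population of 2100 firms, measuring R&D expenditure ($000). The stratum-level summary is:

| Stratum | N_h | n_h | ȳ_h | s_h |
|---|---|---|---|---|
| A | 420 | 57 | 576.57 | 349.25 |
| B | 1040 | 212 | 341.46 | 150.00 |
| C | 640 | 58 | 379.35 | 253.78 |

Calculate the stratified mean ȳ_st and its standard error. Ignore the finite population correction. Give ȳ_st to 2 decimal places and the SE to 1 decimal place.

ȳ_st ≈ 400.03, SE ≈ 14.7

ȳ_st = Σ W_h ȳ_h = (420·576.57 + 1040·341.46 + 640·379.35)/2100 = 400.02943
V̂(ȳ_st) = Σ W_h² s_h²/n_h, with W_h = N_h/N and N = 2100:
  stratum A: (420/2100)²·349.25²/57 = 85.5969
  stratum B: (1040/2100)²·150.00²/212 = 26.03
  stratum C: (640/2100)²·253.78²/58 = 103.135
V̂(ȳ_st) = 214.762
SE(ȳ_st) = √214.762 = 14.6548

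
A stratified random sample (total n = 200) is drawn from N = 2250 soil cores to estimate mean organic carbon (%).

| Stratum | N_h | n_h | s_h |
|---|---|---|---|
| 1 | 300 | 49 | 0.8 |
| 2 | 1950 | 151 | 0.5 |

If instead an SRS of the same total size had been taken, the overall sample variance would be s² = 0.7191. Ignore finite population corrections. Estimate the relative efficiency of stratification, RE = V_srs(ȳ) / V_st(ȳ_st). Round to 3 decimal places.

V̂(ȳ_st) = Σ W_h² s_h²/n_h, with W_h = N_h/N and N = 2250:
  stratum 1: (300/2250)²·0.8²/49 = 0.0002322
  stratum 2: (1950/2250)²·0.5²/151 = 0.00124356
V_st = 0.00147576
V_srs = s²/n = 0.7191/200 = 0.0035955
Relative efficiency = V_srs / V_st = 0.0035955/0.00147576 = 2.4364

RE ≈ 2.436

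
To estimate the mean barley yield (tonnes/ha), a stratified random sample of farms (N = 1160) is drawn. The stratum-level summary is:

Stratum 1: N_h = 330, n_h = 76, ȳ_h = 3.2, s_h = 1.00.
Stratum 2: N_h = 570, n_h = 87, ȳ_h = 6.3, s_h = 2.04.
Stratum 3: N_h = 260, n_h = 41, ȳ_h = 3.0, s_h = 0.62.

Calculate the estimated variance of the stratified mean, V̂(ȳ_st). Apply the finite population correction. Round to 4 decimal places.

V̂(ȳ_st) = Σ W_h² (1 − n_h/N_h) s_h²/n_h, with W_h = N_h/N and N = 1160:
  stratum 1: (330/1160)²·(1 − 76/330)·1.00²/76 = 0.00081963
  stratum 2: (570/1160)²·(1 − 87/570)·2.04²/87 = 0.00978694
  stratum 3: (260/1160)²·(1 − 41/260)·0.62²/41 = 0.000396735
V̂(ȳ_st) = 0.0110033

V̂(ȳ_st) ≈ 0.0110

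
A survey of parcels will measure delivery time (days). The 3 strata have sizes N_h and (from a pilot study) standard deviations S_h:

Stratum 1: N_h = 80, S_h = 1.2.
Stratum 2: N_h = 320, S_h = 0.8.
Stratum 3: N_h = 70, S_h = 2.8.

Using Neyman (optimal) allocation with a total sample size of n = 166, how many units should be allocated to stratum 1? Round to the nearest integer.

29

Neyman allocation: n_h = n · N_h S_h / Σ N_i S_i, with n = 166.
  stratum 1: N_h·S_h = 80·1.2 = 96.00
  stratum 2: N_h·S_h = 320·0.8 = 256.00
  stratum 3: N_h·S_h = 70·2.8 = 196.00
Σ N_h S_h = 548.00
n for stratum 1 = 166·96.00/548.00 = 29.080 → 29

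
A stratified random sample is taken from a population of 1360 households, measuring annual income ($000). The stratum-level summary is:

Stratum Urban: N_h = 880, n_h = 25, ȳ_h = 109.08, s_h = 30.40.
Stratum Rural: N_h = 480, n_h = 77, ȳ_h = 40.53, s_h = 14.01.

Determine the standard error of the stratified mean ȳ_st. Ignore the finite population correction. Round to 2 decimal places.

V̂(ȳ_st) = Σ W_h² s_h²/n_h, with W_h = N_h/N and N = 1360:
  stratum Urban: (880/1360)²·30.40²/25 = 15.4773
  stratum Rural: (480/1360)²·14.01²/77 = 0.317534
V̂(ȳ_st) = 15.7948
SE(ȳ_st) = √15.7948 = 3.97427

SE(ȳ_st) ≈ 3.97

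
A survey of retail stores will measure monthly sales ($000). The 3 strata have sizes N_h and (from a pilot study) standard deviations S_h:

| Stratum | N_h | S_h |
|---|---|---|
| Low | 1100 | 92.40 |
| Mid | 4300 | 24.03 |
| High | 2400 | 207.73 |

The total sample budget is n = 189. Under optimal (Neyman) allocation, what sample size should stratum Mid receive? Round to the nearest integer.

Neyman allocation: n_h = n · N_h S_h / Σ N_i S_i, with n = 189.
  stratum Low: N_h·S_h = 1100·92.40 = 101640.00
  stratum Mid: N_h·S_h = 4300·24.03 = 103329.00
  stratum High: N_h·S_h = 2400·207.73 = 498552.00
Σ N_h S_h = 703521.00
n for stratum Mid = 189·103329.00/703521.00 = 27.759 → 28

28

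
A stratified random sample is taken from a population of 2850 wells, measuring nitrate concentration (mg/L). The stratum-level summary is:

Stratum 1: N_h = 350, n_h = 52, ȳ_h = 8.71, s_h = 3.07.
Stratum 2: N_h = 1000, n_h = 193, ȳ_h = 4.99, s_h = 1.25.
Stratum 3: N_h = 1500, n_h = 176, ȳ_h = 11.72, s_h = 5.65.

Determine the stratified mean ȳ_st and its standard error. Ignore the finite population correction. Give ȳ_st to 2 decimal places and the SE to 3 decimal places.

ȳ_st ≈ 8.99, SE ≈ 0.232

ȳ_st = Σ W_h ȳ_h = (350·8.71 + 1000·4.99 + 1500·11.72)/2850 = 8.98895
V̂(ȳ_st) = Σ W_h² s_h²/n_h, with W_h = N_h/N and N = 2850:
  stratum 1: (350/2850)²·3.07²/52 = 0.0027335
  stratum 2: (1000/2850)²·1.25²/193 = 0.00099672
  stratum 3: (1500/2850)²·5.65²/176 = 0.0502432
V̂(ȳ_st) = 0.0539734
SE(ȳ_st) = √0.0539734 = 0.232322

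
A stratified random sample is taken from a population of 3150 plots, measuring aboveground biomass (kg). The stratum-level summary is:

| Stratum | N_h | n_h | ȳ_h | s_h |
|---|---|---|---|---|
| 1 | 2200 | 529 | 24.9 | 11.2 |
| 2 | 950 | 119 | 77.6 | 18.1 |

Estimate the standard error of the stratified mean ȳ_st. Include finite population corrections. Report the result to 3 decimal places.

V̂(ȳ_st) = Σ W_h² (1 − n_h/N_h) s_h²/n_h, with W_h = N_h/N and N = 3150:
  stratum 1: (2200/3150)²·(1 − 529/2200)·11.2²/529 = 0.0878534
  stratum 2: (950/3150)²·(1 − 119/950)·18.1²/119 = 0.219035
V̂(ȳ_st) = 0.306888
SE(ȳ_st) = √0.306888 = 0.553975

SE(ȳ_st) ≈ 0.554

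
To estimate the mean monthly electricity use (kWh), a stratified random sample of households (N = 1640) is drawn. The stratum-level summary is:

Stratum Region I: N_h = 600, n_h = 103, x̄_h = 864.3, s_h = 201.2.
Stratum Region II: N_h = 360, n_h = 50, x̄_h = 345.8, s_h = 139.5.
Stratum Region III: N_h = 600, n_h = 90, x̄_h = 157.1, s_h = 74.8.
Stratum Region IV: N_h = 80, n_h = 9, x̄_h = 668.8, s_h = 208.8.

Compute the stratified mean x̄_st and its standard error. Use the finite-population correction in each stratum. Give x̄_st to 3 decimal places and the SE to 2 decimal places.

x̄_st ≈ 482.215, SE ≈ 8.78

x̄_st = Σ W_h x̄_h = (600·864.3 + 360·345.8 + 600·157.1 + 80·668.8)/1640 = 482.21463
V̂(x̄_st) = Σ W_h² (1 − n_h/N_h) s_h²/n_h, with W_h = N_h/N and N = 1640:
  stratum Region I: (600/1640)²·(1 − 103/600)·201.2²/103 = 43.5751
  stratum Region II: (360/1640)²·(1 − 50/360)·139.5²/50 = 16.1493
  stratum Region III: (600/1640)²·(1 − 90/600)·74.8²/90 = 7.07285
  stratum Region IV: (80/1640)²·(1 − 9/80)·208.8²/9 = 10.2301
V̂(x̄_st) = 77.0274
SE(x̄_st) = √77.0274 = 8.77653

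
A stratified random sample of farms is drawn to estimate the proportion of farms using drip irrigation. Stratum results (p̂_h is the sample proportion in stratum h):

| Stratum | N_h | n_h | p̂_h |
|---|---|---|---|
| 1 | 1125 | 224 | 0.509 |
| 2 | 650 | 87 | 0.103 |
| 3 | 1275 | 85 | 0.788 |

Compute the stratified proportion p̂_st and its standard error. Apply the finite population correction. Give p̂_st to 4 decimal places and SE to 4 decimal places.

N = 3050; stratum weights W_h = N_h/N.
p̂_st = Σ W_h p̂_h = (1125·0.509 + 650·0.103 + 1275·0.788)/3050 = 0.53911
V̂(p̂_st) = Σ W_h² (1 − n_h/N_h) p̂_h(1−p̂_h)/(n_h−1):
  stratum 1: (1125/3050)²·(1 − 224/1125)·0.509·0.491/223 = 0.000122116
  stratum 2: (650/3050)²·(1 − 87/650)·0.103·0.897/86 = 4.22623e-05
  stratum 3: (1275/3050)²·(1 − 85/1275)·0.788·0.212/84 = 0.00032437
V̂(p̂_st) = 0.000488748; SE = √V̂ = 0.0221076

p̂_st ≈ 0.5391, SE ≈ 0.0221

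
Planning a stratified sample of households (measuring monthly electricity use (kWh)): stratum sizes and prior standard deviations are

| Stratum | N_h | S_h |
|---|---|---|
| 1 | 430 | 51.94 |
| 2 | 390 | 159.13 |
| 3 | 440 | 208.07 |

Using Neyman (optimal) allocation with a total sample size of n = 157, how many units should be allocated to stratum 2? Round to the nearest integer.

Neyman allocation: n_h = n · N_h S_h / Σ N_i S_i, with n = 157.
  stratum 1: N_h·S_h = 430·51.94 = 22334.20
  stratum 2: N_h·S_h = 390·159.13 = 62060.70
  stratum 3: N_h·S_h = 440·208.07 = 91550.80
Σ N_h S_h = 175945.70
n for stratum 2 = 157·62060.70/175945.70 = 55.378 → 55

55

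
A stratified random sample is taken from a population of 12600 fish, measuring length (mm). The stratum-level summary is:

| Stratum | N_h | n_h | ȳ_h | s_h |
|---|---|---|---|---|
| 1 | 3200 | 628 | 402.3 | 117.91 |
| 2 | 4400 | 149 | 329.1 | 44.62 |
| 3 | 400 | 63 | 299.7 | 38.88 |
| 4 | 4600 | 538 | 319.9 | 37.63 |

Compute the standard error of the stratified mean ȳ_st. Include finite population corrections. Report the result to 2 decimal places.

SE(ȳ_st) ≈ 1.75

V̂(ȳ_st) = Σ W_h² (1 − n_h/N_h) s_h²/n_h, with W_h = N_h/N and N = 12600:
  stratum 1: (3200/12600)²·(1 − 628/3200)·117.91²/628 = 1.14768
  stratum 2: (4400/12600)²·(1 − 149/4400)·44.62²/149 = 1.57426
  stratum 3: (400/12600)²·(1 − 63/400)·38.88²/63 = 0.0203733
  stratum 4: (4600/12600)²·(1 − 538/4600)·37.63²/538 = 0.309772
V̂(ȳ_st) = 3.05208
SE(ȳ_st) = √3.05208 = 1.74702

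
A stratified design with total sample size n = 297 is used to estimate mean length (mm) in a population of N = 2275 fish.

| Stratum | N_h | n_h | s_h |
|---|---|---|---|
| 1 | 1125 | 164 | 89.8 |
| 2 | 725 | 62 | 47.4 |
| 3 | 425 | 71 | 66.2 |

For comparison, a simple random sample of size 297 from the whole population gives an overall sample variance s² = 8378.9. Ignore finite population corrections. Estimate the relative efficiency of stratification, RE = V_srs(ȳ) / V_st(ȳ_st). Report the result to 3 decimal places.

V̂(ȳ_st) = Σ W_h² s_h²/n_h, with W_h = N_h/N and N = 2275:
  stratum 1: (1125/2275)²·89.8²/164 = 12.0241
  stratum 2: (725/2275)²·47.4²/62 = 3.68026
  stratum 3: (425/2275)²·66.2²/71 = 2.15413
V_st = 17.8584
V_srs = s²/n = 8378.9/297 = 28.2118
Relative efficiency = V_srs / V_st = 28.2118/17.8584 = 1.5797

RE ≈ 1.580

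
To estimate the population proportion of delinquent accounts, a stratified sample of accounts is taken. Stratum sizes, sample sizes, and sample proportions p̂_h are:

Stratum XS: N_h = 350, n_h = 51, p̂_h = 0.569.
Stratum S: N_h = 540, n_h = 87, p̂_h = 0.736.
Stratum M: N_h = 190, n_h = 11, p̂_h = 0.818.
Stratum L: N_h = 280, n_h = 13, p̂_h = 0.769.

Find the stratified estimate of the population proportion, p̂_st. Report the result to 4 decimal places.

N = 1360; stratum weights W_h = N_h/N.
p̂_st = Σ W_h p̂_h = (350·0.569 + 540·0.736 + 190·0.818 + 280·0.769)/1360 = 0.71127

p̂_st ≈ 0.7113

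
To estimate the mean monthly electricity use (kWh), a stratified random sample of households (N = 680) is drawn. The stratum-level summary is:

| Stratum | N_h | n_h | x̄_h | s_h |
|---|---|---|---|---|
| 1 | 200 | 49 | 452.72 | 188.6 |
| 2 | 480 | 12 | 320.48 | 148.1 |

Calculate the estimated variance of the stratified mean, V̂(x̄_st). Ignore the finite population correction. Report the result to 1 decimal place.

V̂(x̄_st) = Σ W_h² s_h²/n_h, with W_h = N_h/N and N = 680:
  stratum 1: (200/680)²·188.6²/49 = 62.7956
  stratum 2: (480/680)²·148.1²/12 = 910.738
V̂(x̄_st) = 973.534

V̂(x̄_st) ≈ 973.5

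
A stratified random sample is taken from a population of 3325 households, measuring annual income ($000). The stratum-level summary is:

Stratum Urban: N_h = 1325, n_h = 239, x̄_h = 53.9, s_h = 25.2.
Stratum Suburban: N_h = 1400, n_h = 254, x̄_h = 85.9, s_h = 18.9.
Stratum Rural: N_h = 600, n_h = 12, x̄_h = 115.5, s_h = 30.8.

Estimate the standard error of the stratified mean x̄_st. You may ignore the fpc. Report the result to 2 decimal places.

SE(x̄_st) ≈ 1.80

V̂(x̄_st) = Σ W_h² s_h²/n_h, with W_h = N_h/N and N = 3325:
  stratum Urban: (1325/3325)²·25.2²/239 = 0.421941
  stratum Suburban: (1400/3325)²·18.9²/254 = 0.249323
  stratum Rural: (600/3325)²·30.8²/12 = 2.57418
V̂(x̄_st) = 3.24545
SE(x̄_st) = √3.24545 = 1.80151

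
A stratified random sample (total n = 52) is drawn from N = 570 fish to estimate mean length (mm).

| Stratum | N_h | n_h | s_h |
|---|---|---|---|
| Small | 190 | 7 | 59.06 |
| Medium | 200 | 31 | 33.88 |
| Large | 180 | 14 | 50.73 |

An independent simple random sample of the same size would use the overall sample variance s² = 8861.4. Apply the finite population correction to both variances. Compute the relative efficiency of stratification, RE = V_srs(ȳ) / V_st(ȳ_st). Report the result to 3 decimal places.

RE ≈ 2.090

V̂(ȳ_st) = Σ W_h² (1 − n_h/N_h) s_h²/n_h, with W_h = N_h/N and N = 570:
  stratum Small: (190/570)²·(1 − 7/190)·59.06²/7 = 53.3266
  stratum Medium: (200/570)²·(1 − 31/200)·33.88²/31 = 3.85205
  stratum Large: (180/570)²·(1 − 14/180)·50.73²/14 = 16.9057
V_st = 74.0843
V_srs = (1 − 52/570)·8861.4/52 = 154.865
Relative efficiency = V_srs / V_st = 154.865/74.0843 = 2.0904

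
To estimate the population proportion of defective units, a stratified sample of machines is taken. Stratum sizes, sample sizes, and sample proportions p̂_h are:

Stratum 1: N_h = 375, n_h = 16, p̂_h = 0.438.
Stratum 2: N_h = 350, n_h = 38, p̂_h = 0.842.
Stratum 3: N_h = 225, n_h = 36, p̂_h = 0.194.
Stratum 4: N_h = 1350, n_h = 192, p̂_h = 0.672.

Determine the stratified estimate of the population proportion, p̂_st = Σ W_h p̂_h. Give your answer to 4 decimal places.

p̂_st ≈ 0.6130

N = 2300; stratum weights W_h = N_h/N.
p̂_st = Σ W_h p̂_h = (375·0.438 + 350·0.842 + 225·0.194 + 1350·0.672)/2300 = 0.61296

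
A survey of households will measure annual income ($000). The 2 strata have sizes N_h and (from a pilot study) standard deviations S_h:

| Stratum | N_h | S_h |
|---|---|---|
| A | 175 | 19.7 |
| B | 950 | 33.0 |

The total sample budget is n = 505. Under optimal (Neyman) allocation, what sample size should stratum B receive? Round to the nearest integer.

Neyman allocation: n_h = n · N_h S_h / Σ N_i S_i, with n = 505.
  stratum A: N_h·S_h = 175·19.7 = 3447.50
  stratum B: N_h·S_h = 950·33.0 = 31350.00
Σ N_h S_h = 34797.50
n for stratum B = 505·31350.00/34797.50 = 454.968 → 455

455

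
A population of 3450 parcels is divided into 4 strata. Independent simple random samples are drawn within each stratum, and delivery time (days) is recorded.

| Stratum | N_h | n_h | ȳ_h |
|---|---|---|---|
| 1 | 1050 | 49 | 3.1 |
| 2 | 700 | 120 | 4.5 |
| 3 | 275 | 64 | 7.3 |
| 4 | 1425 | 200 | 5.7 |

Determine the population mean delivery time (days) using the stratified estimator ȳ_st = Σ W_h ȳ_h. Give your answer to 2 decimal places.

ȳ_st ≈ 4.79

N = Σ N_h = 3450. Stratum weights W_h = N_h/N.
ȳ_st = (1050·3.1 + 700·4.5 + 275·7.3 + 1425·5.7) / 3450 = 4.7928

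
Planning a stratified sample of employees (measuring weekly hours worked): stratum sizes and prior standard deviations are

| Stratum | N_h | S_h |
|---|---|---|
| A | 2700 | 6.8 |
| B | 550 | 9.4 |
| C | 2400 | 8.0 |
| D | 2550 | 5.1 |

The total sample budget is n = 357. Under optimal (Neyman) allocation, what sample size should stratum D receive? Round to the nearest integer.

83

Neyman allocation: n_h = n · N_h S_h / Σ N_i S_i, with n = 357.
  stratum A: N_h·S_h = 2700·6.8 = 18360.00
  stratum B: N_h·S_h = 550·9.4 = 5170.00
  stratum C: N_h·S_h = 2400·8.0 = 19200.00
  stratum D: N_h·S_h = 2550·5.1 = 13005.00
Σ N_h S_h = 55735.00
n for stratum D = 357·13005.00/55735.00 = 83.301 → 83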